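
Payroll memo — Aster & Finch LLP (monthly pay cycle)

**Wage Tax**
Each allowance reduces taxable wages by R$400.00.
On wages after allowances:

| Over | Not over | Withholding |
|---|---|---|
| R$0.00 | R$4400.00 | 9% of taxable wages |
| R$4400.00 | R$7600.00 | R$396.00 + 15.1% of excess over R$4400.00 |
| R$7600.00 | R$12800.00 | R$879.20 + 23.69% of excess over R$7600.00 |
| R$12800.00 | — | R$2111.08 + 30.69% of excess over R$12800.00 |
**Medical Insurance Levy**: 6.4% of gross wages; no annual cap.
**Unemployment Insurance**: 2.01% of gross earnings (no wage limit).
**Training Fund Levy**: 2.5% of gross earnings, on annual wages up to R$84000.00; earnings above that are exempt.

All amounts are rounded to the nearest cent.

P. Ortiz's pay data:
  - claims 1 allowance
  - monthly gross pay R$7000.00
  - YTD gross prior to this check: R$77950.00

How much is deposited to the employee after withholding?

R$5531.85

Wage Tax: taxable = R$7000.00 − 1×R$400.00 = R$6600.00
  R$396.00 + 15.1% × (R$6600.00 − R$4400.00) = R$396.00 + 15.1% × R$2200.00 = R$728.20
Medical Insurance Levy: 6.4% × R$7000.00 = R$448.00
Unemployment Insurance: 2.01% × R$7000.00 = R$140.70
Training Fund Levy: cap R$84000.00 − YTD R$77950.00 = R$6050.00 subject; 2.5% × R$6050.00 = R$151.25
Total withheld: R$728.20 + R$448.00 + R$140.70 + R$151.25 = R$1468.15
Net pay: R$7000.00 − R$1468.15 = R$5531.85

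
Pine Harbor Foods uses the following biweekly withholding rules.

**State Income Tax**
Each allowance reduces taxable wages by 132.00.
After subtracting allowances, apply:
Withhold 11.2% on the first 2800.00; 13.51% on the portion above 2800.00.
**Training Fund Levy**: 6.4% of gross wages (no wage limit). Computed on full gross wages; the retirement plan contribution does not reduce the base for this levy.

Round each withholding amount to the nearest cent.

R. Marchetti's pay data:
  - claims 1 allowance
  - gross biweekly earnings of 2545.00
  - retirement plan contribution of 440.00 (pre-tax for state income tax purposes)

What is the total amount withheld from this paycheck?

State Income Tax: taxable = 2545.00 − 440.00 − 1×132.00 = 1973.00
  11.2% × 1973.00 = 220.98
Training Fund Levy: 6.4% × 2545.00 = 162.88
Total: 220.98 + 162.88 = 383.86

383.86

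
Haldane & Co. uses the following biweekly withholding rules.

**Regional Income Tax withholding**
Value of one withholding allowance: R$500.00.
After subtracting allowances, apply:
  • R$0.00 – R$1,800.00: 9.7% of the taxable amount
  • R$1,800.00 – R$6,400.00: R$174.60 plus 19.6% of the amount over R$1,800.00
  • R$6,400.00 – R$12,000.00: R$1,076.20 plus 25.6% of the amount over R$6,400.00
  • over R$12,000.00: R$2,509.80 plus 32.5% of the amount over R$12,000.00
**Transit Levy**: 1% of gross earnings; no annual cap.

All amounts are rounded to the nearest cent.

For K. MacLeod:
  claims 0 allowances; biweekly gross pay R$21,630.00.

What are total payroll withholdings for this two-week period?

Regional Income Tax: taxable = R$21,630.00
  R$2,509.80 + 32.5% × (R$21,630.00 − R$12,000.00) = R$2,509.80 + 32.5% × R$9,630.00 = R$5,639.55
Transit Levy: 1% × R$21,630.00 = R$216.30
Total: R$5,639.55 + R$216.30 = R$5,855.85

R$5,855.85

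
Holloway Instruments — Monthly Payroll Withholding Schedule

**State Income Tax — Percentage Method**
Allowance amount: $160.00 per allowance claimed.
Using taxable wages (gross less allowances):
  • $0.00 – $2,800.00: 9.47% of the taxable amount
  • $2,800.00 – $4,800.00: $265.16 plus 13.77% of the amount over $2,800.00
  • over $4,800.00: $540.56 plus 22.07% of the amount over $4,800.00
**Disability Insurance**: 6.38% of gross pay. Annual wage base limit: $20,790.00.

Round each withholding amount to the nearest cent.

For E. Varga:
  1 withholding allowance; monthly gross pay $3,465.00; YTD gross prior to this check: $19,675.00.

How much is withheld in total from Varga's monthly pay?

State Income Tax: taxable = $3,465.00 − 1×$160.00 = $3,305.00
  $265.16 + 13.77% × ($3,305.00 − $2,800.00) = $265.16 + 13.77% × $505.00 = $334.70
Disability Insurance: cap $20,790.00 − YTD $19,675.00 = $1,115.00 subject; 6.38% × $1,115.00 = $71.14
Total: $334.70 + $71.14 = $405.84

$405.84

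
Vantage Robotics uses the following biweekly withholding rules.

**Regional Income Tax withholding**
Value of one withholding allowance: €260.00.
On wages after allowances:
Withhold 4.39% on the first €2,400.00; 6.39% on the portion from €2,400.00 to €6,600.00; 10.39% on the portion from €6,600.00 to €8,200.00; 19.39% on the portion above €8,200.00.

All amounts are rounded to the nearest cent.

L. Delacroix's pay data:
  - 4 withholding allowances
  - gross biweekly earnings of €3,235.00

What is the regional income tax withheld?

Regional Income Tax: taxable = €3,235.00 − 4×€260.00 = €2,195.00
  4.39% × €2,195.00 = €96.36

€96.36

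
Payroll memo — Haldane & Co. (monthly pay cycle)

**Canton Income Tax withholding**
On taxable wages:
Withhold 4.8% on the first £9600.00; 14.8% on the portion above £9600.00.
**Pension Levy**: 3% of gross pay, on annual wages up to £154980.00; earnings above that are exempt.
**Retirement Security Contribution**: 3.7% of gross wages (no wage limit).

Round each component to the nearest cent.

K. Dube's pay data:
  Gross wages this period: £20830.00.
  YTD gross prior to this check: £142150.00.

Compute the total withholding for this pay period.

Canton Income Tax: taxable = £20830.00
  £460.80 + 14.8% × (£20830.00 − £9600.00) = £460.80 + 14.8% × £11230.00 = £2122.84
Pension Levy: cap £154980.00 − YTD £142150.00 = £12830.00 subject; 3% × £12830.00 = £384.90
Retirement Security Contribution: 3.7% × £20830.00 = £770.71
Total: £2122.84 + £384.90 + £770.71 = £3278.45

£3278.45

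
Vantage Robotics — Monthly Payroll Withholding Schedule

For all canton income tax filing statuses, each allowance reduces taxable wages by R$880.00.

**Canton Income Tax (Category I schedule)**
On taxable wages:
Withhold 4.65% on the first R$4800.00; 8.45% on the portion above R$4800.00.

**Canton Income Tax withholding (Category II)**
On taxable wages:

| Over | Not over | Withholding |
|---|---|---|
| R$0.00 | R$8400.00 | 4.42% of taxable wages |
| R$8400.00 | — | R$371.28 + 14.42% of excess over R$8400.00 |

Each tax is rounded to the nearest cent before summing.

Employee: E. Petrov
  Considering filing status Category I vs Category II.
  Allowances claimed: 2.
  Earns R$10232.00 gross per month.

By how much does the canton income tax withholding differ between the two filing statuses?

R$151.82

Canton Income Tax (Category I): taxable = R$10232.00 − 2×R$880.00 = R$8472.00
  R$223.20 + 8.45% × (R$8472.00 − R$4800.00) = R$223.20 + 8.45% × R$3672.00 = R$533.48
Canton Income Tax (Category II): taxable = R$10232.00 − 2×R$880.00 = R$8472.00
  R$371.28 + 14.42% × (R$8472.00 − R$8400.00) = R$371.28 + 14.42% × R$72.00 = R$381.66
Difference: |R$533.48 − R$381.66| = R$151.82 (higher under Category I)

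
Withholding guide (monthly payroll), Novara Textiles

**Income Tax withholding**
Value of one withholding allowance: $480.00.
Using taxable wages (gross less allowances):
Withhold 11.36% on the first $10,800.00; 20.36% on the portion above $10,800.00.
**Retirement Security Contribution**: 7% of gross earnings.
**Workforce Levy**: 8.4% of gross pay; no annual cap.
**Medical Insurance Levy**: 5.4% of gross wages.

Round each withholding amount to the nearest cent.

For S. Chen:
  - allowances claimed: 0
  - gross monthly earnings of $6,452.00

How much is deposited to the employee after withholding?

$4,377.03

Income Tax: taxable = $6,452.00
  11.36% × $6,452.00 = $732.95
Retirement Security Contribution: 7% × $6,452.00 = $451.64
Workforce Levy: 8.4% × $6,452.00 = $541.97
Medical Insurance Levy: 5.4% × $6,452.00 = $348.41
Total withheld: $732.95 + $451.64 + $541.97 + $348.41 = $2,074.97
Net pay: $6,452.00 − $2,074.97 = $4,377.03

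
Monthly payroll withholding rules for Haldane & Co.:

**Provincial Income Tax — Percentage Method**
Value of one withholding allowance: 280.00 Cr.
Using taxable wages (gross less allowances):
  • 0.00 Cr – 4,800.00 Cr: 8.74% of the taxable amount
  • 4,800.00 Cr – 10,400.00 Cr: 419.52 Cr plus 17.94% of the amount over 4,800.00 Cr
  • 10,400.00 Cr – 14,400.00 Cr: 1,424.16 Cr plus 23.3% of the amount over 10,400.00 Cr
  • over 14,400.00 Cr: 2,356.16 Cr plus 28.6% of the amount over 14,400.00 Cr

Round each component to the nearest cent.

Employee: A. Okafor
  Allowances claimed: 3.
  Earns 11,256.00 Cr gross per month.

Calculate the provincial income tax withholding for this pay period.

Provincial Income Tax: taxable = 11,256.00 Cr − 3×280.00 Cr = 10,416.00 Cr
  1,424.16 Cr + 23.3% × (10,416.00 Cr − 10,400.00 Cr) = 1,424.16 Cr + 23.3% × 16.00 Cr = 1,427.89 Cr

1,427.89 Cr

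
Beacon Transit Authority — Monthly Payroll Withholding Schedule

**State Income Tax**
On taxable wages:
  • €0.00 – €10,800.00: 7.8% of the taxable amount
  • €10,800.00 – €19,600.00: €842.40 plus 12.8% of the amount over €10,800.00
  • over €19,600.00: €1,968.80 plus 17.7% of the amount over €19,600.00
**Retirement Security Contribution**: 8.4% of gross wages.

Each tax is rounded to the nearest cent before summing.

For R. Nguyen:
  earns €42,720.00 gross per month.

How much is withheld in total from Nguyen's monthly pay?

State Income Tax: taxable = €42,720.00
  €1,968.80 + 17.7% × (€42,720.00 − €19,600.00) = €1,968.80 + 17.7% × €23,120.00 = €6,061.04
Retirement Security Contribution: 8.4% × €42,720.00 = €3,588.48
Total: €6,061.04 + €3,588.48 = €9,649.52

€9,649.52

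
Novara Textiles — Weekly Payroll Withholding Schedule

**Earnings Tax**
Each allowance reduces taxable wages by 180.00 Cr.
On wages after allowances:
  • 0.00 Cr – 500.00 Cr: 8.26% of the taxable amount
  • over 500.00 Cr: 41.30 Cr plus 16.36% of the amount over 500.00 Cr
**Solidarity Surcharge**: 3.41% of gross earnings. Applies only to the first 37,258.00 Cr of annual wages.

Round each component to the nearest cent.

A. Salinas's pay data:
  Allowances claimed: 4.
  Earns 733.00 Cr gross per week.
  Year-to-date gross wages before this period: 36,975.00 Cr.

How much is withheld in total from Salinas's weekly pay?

10.72 Cr

Earnings Tax: taxable = 733.00 Cr − 4×180.00 Cr = 13.00 Cr
  8.26% × 13.00 Cr = 1.07 Cr
Solidarity Surcharge: cap 37,258.00 Cr − YTD 36,975.00 Cr = 283.00 Cr subject; 3.41% × 283.00 Cr = 9.65 Cr
Total: 1.07 Cr + 9.65 Cr = 10.72 Cr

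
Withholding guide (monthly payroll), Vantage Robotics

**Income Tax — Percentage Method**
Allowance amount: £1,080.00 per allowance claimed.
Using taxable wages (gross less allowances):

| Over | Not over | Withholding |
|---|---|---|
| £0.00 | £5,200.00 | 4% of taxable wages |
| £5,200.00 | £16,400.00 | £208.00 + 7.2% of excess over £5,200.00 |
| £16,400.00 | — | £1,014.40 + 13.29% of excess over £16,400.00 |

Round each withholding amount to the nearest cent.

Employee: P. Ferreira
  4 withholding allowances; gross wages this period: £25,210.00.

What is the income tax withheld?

£1,611.12

Income Tax: taxable = £25,210.00 − 4×£1,080.00 = £20,890.00
  £1,014.40 + 13.29% × (£20,890.00 − £16,400.00) = £1,014.40 + 13.29% × £4,490.00 = £1,611.12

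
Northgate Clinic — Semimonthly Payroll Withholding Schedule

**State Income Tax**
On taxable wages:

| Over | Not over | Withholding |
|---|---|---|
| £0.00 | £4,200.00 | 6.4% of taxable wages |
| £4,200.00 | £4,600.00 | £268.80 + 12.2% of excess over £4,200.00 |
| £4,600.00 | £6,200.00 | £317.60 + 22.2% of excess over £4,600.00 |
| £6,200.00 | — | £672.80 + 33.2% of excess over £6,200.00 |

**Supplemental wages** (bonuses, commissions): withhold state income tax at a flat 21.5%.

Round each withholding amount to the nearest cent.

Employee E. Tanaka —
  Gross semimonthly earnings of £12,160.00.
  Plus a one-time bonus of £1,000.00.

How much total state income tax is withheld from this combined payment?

£2,866.52

State Income Tax: taxable = £12,160.00
  £672.80 + 33.2% × (£12,160.00 − £6,200.00) = £672.80 + 33.2% × £5,960.00 = £2,651.52
Supplemental (21.5% flat on bonus): 21.5% × £1,000.00 = £215.00
Total state income tax: £2,651.52 + £215.00 = £2,866.52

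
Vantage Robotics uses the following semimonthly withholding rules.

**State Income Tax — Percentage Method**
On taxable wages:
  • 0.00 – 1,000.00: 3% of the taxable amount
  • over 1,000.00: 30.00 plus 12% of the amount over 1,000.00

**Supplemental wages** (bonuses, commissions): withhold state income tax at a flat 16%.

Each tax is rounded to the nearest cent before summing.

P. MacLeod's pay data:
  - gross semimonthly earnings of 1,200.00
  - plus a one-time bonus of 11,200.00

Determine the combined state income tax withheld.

1,846.00

State Income Tax: taxable = 1,200.00
  30.00 + 12% × (1,200.00 − 1,000.00) = 30.00 + 12% × 200.00 = 54.00
Supplemental (16% flat on bonus): 16% × 11,200.00 = 1,792.00
Total state income tax: 54.00 + 1,792.00 = 1,846.00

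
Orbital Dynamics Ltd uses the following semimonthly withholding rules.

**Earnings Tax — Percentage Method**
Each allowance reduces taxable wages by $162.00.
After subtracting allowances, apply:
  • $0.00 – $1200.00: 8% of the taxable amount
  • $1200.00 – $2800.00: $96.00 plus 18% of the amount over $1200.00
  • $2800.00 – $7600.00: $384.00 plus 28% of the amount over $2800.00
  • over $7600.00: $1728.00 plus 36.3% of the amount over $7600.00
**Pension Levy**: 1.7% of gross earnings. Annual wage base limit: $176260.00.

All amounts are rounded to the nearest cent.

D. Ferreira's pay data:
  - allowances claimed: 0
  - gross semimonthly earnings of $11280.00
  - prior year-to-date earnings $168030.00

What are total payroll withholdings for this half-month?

Earnings Tax: taxable = $11280.00
  $1728.00 + 36.3% × ($11280.00 − $7600.00) = $1728.00 + 36.3% × $3680.00 = $3063.84
Pension Levy: cap $176260.00 − YTD $168030.00 = $8230.00 subject; 1.7% × $8230.00 = $139.91
Total: $3063.84 + $139.91 = $3203.75

$3203.75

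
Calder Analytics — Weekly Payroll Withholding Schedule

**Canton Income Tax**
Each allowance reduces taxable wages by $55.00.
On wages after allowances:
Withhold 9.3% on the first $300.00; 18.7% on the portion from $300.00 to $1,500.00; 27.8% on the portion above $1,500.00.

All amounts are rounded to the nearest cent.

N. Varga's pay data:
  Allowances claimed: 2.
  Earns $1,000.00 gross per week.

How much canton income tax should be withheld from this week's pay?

$138.23

Canton Income Tax: taxable = $1,000.00 − 2×$55.00 = $890.00
  $27.90 + 18.7% × ($890.00 − $300.00) = $27.90 + 18.7% × $590.00 = $138.23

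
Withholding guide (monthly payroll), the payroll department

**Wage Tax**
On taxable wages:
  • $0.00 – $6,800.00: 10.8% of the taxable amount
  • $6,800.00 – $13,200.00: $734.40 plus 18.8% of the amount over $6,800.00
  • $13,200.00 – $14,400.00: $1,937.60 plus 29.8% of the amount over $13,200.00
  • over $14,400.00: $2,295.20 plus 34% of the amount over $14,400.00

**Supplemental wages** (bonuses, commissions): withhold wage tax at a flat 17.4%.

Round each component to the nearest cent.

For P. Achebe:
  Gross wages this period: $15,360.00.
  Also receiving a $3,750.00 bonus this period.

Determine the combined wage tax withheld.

$3,274.10

Wage Tax: taxable = $15,360.00
  $2,295.20 + 34% × ($15,360.00 − $14,400.00) = $2,295.20 + 34% × $960.00 = $2,621.60
Supplemental (17.4% flat on bonus): 17.4% × $3,750.00 = $652.50
Total wage tax: $2,621.60 + $652.50 = $3,274.10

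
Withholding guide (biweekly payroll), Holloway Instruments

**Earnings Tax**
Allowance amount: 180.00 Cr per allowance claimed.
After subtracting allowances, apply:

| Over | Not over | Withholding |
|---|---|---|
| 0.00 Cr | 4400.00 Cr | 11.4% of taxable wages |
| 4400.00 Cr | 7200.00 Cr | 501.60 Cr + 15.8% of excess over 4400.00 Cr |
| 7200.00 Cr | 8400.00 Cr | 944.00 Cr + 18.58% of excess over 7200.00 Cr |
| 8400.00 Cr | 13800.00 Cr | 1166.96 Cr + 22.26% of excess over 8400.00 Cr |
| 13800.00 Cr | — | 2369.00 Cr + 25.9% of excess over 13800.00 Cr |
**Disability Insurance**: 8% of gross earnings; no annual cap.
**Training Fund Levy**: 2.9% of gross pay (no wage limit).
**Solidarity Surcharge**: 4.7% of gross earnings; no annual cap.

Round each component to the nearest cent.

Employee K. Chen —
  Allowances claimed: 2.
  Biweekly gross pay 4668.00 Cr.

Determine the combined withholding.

Earnings Tax: taxable = 4668.00 Cr − 2×180.00 Cr = 4308.00 Cr
  11.4% × 4308.00 Cr = 491.11 Cr
Disability Insurance: 8% × 4668.00 Cr = 373.44 Cr
Training Fund Levy: 2.9% × 4668.00 Cr = 135.37 Cr
Solidarity Surcharge: 4.7% × 4668.00 Cr = 219.40 Cr
Total: 491.11 Cr + 373.44 Cr + 135.37 Cr + 219.40 Cr = 1219.32 Cr

1219.32 Cr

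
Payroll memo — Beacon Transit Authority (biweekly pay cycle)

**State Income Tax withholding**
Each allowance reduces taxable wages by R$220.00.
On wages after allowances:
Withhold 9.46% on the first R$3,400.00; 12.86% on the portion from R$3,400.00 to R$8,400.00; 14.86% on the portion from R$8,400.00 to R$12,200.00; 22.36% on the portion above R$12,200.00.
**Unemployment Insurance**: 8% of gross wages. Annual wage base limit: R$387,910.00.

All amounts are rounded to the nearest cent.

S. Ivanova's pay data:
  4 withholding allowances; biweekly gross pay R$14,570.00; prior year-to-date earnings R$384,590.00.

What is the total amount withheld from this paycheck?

R$2,128.08

State Income Tax: taxable = R$14,570.00 − 4×R$220.00 = R$13,690.00
  R$1,529.32 + 22.36% × (R$13,690.00 − R$12,200.00) = R$1,529.32 + 22.36% × R$1,490.00 = R$1,862.48
Unemployment Insurance: cap R$387,910.00 − YTD R$384,590.00 = R$3,320.00 subject; 8% × R$3,320.00 = R$265.60
Total: R$1,862.48 + R$265.60 = R$2,128.08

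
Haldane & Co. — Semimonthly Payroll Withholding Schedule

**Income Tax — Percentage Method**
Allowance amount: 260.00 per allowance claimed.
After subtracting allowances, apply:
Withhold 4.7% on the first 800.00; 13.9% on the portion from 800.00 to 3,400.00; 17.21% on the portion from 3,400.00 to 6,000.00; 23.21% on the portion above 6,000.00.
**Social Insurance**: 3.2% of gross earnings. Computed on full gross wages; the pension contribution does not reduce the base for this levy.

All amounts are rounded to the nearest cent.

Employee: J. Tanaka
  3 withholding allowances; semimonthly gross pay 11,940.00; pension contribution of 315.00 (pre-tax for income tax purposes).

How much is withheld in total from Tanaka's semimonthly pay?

Income Tax: taxable = 11,940.00 − 315.00 − 3×260.00 = 10,845.00
  846.46 + 23.21% × (10,845.00 − 6,000.00) = 846.46 + 23.21% × 4,845.00 = 1,970.98
Social Insurance: 3.2% × 11,940.00 = 382.08
Total: 1,970.98 + 382.08 = 2,353.06

2,353.06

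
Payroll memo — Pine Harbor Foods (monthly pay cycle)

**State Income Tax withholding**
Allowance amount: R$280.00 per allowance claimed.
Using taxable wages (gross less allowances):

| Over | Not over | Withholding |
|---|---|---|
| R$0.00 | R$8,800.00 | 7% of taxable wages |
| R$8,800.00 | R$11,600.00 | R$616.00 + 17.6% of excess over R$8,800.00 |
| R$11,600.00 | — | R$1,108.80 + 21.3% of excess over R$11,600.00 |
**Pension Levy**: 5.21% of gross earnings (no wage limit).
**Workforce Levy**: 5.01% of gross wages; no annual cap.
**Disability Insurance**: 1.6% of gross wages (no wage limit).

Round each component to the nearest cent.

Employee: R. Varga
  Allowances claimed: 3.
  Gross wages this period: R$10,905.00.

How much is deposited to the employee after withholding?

State Income Tax: taxable = R$10,905.00 − 3×R$280.00 = R$10,065.00
  R$616.00 + 17.6% × (R$10,065.00 − R$8,800.00) = R$616.00 + 17.6% × R$1,265.00 = R$838.64
Pension Levy: 5.21% × R$10,905.00 = R$568.15
Workforce Levy: 5.01% × R$10,905.00 = R$546.34
Disability Insurance: 1.6% × R$10,905.00 = R$174.48
Total withheld: R$838.64 + R$568.15 + R$546.34 + R$174.48 = R$2,127.61
Net pay: R$10,905.00 − R$2,127.61 = R$8,777.39

R$8,777.39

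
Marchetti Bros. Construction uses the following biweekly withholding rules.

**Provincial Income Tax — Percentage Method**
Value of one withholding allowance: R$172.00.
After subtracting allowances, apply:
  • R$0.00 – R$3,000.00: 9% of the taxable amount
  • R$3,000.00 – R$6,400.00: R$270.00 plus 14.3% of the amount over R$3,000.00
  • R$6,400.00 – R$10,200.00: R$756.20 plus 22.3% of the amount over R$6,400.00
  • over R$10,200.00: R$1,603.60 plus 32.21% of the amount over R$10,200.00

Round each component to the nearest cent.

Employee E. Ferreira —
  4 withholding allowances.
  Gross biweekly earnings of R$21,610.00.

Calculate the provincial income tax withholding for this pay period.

R$5,057.16

Provincial Income Tax: taxable = R$21,610.00 − 4×R$172.00 = R$20,922.00
  R$1,603.60 + 32.21% × (R$20,922.00 − R$10,200.00) = R$1,603.60 + 32.21% × R$10,722.00 = R$5,057.16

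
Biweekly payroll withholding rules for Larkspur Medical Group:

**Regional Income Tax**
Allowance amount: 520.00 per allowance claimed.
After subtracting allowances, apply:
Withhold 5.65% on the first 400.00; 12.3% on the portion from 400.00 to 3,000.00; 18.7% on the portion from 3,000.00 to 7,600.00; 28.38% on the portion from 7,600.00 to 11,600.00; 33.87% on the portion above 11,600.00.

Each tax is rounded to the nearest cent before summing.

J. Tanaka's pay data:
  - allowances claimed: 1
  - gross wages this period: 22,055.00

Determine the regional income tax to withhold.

Regional Income Tax: taxable = 22,055.00 − 1×520.00 = 21,535.00
  2,337.80 + 33.87% × (21,535.00 − 11,600.00) = 2,337.80 + 33.87% × 9,935.00 = 5,702.78

5,702.78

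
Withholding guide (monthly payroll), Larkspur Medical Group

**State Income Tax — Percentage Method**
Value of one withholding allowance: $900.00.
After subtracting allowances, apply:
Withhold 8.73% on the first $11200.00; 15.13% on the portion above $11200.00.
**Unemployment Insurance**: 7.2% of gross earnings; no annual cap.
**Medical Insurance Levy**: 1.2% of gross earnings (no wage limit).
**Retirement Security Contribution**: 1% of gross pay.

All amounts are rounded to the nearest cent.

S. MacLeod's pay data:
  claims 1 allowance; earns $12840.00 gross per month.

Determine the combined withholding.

State Income Tax: taxable = $12840.00 − 1×$900.00 = $11940.00
  $977.76 + 15.13% × ($11940.00 − $11200.00) = $977.76 + 15.13% × $740.00 = $1089.72
Unemployment Insurance: 7.2% × $12840.00 = $924.48
Medical Insurance Levy: 1.2% × $12840.00 = $154.08
Retirement Security Contribution: 1% × $12840.00 = $128.40
Total: $1089.72 + $924.48 + $154.08 + $128.40 = $2296.68

$2296.68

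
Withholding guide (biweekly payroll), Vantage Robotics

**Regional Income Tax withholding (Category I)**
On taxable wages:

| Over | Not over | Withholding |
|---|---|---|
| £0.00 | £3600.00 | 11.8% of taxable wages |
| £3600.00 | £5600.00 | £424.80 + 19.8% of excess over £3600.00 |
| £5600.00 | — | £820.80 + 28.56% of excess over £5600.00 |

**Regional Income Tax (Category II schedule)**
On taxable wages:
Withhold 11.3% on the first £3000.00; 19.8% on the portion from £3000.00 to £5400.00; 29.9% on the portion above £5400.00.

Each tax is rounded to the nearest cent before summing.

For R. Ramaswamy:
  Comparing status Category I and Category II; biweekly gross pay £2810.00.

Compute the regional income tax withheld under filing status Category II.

Regional Income Tax (Category II): taxable = £2810.00
  11.3% × £2810.00 = £317.53

£317.53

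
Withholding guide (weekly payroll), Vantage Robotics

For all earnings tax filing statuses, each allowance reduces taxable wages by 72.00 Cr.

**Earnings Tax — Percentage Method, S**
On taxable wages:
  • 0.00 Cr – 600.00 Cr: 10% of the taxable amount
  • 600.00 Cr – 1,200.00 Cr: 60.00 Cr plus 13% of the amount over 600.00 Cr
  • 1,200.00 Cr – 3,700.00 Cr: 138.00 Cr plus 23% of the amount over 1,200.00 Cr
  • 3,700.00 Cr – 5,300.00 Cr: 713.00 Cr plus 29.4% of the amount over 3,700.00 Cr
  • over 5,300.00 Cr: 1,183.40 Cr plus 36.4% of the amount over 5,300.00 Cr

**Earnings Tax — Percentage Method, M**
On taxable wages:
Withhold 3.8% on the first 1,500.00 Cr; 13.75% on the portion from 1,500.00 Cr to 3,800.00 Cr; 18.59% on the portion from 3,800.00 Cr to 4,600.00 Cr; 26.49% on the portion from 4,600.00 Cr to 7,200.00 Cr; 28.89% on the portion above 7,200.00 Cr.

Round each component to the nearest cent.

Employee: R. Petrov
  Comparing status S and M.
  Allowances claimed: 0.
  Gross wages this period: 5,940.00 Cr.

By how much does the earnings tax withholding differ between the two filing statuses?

Earnings Tax (S): taxable = 5,940.00 Cr
  1,183.40 Cr + 36.4% × (5,940.00 Cr − 5,300.00 Cr) = 1,183.40 Cr + 36.4% × 640.00 Cr = 1,416.36 Cr
Earnings Tax (M): taxable = 5,940.00 Cr
  521.97 Cr + 26.49% × (5,940.00 Cr − 4,600.00 Cr) = 521.97 Cr + 26.49% × 1,340.00 Cr = 876.94 Cr
Difference: |1,416.36 Cr − 876.94 Cr| = 539.42 Cr (higher under S)

539.42 Cr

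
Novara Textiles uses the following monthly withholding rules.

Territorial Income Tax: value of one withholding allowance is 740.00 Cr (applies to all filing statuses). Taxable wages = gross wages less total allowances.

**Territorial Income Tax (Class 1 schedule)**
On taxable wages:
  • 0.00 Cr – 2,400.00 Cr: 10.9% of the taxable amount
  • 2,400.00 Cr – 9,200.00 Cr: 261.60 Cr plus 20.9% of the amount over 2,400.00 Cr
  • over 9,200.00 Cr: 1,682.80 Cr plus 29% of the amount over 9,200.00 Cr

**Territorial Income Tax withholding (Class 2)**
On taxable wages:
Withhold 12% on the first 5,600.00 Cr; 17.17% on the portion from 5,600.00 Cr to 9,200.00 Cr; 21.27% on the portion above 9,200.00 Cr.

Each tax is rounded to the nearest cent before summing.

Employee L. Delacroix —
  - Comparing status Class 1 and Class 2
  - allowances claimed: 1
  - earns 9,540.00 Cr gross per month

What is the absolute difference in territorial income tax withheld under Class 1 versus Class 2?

Territorial Income Tax (Class 1): taxable = 9,540.00 Cr − 1×740.00 Cr = 8,800.00 Cr
  261.60 Cr + 20.9% × (8,800.00 Cr − 2,400.00 Cr) = 261.60 Cr + 20.9% × 6,400.00 Cr = 1,599.20 Cr
Territorial Income Tax (Class 2): taxable = 9,540.00 Cr − 1×740.00 Cr = 8,800.00 Cr
  672.00 Cr + 17.17% × (8,800.00 Cr − 5,600.00 Cr) = 672.00 Cr + 17.17% × 3,200.00 Cr = 1,221.44 Cr
Difference: |1,599.20 Cr − 1,221.44 Cr| = 377.76 Cr (higher under Class 1)

377.76 Cr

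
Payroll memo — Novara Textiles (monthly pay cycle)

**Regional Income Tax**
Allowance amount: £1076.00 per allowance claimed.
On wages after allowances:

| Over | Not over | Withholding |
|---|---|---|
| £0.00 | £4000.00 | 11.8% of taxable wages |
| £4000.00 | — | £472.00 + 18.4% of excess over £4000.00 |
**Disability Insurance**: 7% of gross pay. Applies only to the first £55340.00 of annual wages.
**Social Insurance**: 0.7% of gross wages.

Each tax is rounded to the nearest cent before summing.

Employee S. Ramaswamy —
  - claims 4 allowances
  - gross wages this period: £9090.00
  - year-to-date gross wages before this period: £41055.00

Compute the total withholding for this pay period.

Regional Income Tax: taxable = £9090.00 − 4×£1076.00 = £4786.00
  £472.00 + 18.4% × (£4786.00 − £4000.00) = £472.00 + 18.4% × £786.00 = £616.62
Disability Insurance: 7% × £9090.00 = £636.30
Social Insurance: 0.7% × £9090.00 = £63.63
Total: £616.62 + £636.30 + £63.63 = £1316.55

£1316.55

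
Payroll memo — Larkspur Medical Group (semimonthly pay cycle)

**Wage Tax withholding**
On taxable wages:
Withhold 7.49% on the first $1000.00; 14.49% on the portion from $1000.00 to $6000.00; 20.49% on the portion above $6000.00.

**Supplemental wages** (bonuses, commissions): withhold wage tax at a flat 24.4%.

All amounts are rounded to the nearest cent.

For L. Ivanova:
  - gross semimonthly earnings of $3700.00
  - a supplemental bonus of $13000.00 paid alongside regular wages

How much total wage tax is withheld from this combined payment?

Wage Tax: taxable = $3700.00
  $74.90 + 14.49% × ($3700.00 − $1000.00) = $74.90 + 14.49% × $2700.00 = $466.13
Supplemental (24.4% flat on bonus): 24.4% × $13000.00 = $3172.00
Total wage tax: $466.13 + $3172.00 = $3638.13

$3638.13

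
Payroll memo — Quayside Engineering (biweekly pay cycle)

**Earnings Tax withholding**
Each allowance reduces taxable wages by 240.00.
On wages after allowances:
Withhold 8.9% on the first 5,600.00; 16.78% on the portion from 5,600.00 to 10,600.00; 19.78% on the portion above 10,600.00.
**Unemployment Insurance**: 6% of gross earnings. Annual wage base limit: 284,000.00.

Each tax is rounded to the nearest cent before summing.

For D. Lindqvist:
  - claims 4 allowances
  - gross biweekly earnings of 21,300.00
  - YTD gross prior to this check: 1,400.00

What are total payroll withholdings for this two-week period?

Earnings Tax: taxable = 21,300.00 − 4×240.00 = 20,340.00
  1,337.40 + 19.78% × (20,340.00 − 10,600.00) = 1,337.40 + 19.78% × 9,740.00 = 3,263.97
Unemployment Insurance: 6% × 21,300.00 = 1,278.00
Total: 3,263.97 + 1,278.00 = 4,541.97

4,541.97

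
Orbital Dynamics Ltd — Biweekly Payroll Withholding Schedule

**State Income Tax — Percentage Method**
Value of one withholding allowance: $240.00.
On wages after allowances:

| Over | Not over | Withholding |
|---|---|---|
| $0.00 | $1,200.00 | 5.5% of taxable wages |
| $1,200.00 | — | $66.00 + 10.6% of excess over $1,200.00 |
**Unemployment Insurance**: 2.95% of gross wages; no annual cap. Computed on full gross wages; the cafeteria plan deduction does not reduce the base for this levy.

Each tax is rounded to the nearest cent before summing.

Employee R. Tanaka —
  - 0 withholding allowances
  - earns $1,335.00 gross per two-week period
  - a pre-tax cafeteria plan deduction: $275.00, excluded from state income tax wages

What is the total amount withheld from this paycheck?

$97.68

State Income Tax: taxable = $1,335.00 − $275.00 = $1,060.00
  5.5% × $1,060.00 = $58.30
Unemployment Insurance: 2.95% × $1,335.00 = $39.38
Total: $58.30 + $39.38 = $97.68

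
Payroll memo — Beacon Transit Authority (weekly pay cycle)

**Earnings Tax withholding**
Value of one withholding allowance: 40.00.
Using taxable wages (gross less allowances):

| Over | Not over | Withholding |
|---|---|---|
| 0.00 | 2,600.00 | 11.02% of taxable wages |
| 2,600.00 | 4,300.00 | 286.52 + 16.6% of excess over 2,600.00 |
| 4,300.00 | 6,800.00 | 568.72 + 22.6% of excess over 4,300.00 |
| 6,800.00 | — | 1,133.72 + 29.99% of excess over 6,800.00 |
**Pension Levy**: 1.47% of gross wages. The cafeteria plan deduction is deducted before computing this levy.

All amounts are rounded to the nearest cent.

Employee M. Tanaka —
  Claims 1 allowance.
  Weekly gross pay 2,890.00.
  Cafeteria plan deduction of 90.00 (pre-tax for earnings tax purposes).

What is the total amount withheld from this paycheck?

354.24

Earnings Tax: taxable = 2,890.00 − 90.00 − 1×40.00 = 2,760.00
  286.52 + 16.6% × (2,760.00 − 2,600.00) = 286.52 + 16.6% × 160.00 = 313.08
Pension Levy: 1.47% × 2,800.00 = 41.16
Total: 313.08 + 41.16 = 354.24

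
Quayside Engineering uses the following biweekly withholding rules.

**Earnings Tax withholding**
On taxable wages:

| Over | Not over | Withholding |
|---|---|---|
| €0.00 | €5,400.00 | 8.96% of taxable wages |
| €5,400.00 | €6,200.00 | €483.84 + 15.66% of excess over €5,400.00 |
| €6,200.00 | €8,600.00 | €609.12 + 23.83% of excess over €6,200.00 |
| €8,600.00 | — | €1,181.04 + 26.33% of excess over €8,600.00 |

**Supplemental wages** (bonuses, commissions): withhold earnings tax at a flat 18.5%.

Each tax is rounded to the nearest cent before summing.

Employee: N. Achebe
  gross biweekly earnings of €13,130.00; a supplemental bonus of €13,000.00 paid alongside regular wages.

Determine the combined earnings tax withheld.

Earnings Tax: taxable = €13,130.00
  €1,181.04 + 26.33% × (€13,130.00 − €8,600.00) = €1,181.04 + 26.33% × €4,530.00 = €2,373.79
Supplemental (18.5% flat on bonus): 18.5% × €13,000.00 = €2,405.00
Total earnings tax: €2,373.79 + €2,405.00 = €4,778.79

€4,778.79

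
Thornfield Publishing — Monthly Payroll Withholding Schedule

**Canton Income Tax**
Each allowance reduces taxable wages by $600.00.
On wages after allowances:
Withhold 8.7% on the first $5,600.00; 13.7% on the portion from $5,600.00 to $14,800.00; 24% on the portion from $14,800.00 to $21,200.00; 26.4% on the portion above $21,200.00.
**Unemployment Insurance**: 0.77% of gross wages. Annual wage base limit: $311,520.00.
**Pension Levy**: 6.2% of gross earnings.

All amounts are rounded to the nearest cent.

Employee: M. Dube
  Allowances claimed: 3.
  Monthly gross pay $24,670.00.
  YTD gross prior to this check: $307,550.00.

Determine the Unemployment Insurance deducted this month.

Unemployment Insurance: cap $311,520.00 − YTD $307,550.00 = $3,970.00 subject; 0.77% × $3,970.00 = $30.57

$30.57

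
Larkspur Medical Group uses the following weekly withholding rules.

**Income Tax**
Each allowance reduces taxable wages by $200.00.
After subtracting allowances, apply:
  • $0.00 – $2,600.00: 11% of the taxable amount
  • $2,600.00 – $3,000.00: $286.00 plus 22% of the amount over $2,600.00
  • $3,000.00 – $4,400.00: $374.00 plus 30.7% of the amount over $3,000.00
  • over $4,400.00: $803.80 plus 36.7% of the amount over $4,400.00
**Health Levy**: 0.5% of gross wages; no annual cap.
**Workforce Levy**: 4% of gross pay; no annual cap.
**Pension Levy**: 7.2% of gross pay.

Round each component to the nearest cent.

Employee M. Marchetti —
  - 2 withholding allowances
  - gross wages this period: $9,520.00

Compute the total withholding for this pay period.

Income Tax: taxable = $9,520.00 − 2×$200.00 = $9,120.00
  $803.80 + 36.7% × ($9,120.00 − $4,400.00) = $803.80 + 36.7% × $4,720.00 = $2,536.04
Health Levy: 0.5% × $9,520.00 = $47.60
Workforce Levy: 4% × $9,520.00 = $380.80
Pension Levy: 7.2% × $9,520.00 = $685.44
Total: $2,536.04 + $47.60 + $380.80 + $685.44 = $3,649.88

$3,649.88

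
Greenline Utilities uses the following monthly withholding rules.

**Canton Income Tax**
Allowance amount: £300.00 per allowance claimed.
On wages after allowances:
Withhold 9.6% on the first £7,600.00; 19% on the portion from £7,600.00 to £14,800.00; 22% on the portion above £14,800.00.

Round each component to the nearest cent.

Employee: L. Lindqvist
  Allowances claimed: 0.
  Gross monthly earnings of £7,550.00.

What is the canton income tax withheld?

£724.80

Canton Income Tax: taxable = £7,550.00
  9.6% × £7,550.00 = £724.80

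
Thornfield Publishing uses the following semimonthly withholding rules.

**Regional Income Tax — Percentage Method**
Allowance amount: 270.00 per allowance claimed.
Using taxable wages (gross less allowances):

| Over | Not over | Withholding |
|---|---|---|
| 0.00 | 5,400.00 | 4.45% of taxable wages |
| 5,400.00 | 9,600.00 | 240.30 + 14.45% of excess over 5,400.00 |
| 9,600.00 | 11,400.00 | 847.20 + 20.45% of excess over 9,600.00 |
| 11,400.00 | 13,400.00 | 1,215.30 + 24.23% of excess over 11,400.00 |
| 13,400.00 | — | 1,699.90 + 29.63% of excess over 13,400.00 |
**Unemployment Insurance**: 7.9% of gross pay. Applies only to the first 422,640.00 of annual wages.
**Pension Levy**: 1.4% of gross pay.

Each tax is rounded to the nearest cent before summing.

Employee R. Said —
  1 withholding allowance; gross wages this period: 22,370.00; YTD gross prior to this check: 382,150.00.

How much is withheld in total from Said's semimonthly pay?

6,358.12

Regional Income Tax: taxable = 22,370.00 − 1×270.00 = 22,100.00
  1,699.90 + 29.63% × (22,100.00 − 13,400.00) = 1,699.90 + 29.63% × 8,700.00 = 4,277.71
Unemployment Insurance: 7.9% × 22,370.00 = 1,767.23
Pension Levy: 1.4% × 22,370.00 = 313.18
Total: 4,277.71 + 1,767.23 + 313.18 = 6,358.12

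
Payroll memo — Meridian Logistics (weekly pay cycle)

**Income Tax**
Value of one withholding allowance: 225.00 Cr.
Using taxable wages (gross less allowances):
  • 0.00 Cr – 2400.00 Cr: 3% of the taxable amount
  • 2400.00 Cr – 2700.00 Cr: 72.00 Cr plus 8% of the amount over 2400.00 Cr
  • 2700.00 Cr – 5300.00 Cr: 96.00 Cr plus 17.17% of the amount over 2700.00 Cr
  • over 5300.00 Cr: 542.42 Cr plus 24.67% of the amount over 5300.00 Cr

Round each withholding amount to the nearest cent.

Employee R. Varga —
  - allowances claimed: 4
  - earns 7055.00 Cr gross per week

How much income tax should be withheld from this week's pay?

753.35 Cr

Income Tax: taxable = 7055.00 Cr − 4×225.00 Cr = 6155.00 Cr
  542.42 Cr + 24.67% × (6155.00 Cr − 5300.00 Cr) = 542.42 Cr + 24.67% × 855.00 Cr = 753.35 Cr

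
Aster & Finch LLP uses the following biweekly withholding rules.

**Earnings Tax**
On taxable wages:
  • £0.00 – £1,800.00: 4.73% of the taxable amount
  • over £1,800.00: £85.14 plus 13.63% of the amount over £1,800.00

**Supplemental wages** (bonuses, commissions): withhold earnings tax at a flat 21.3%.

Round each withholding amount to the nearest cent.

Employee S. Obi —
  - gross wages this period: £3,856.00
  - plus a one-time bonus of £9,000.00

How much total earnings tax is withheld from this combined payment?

Earnings Tax: taxable = £3,856.00
  £85.14 + 13.63% × (£3,856.00 − £1,800.00) = £85.14 + 13.63% × £2,056.00 = £365.37
Supplemental (21.3% flat on bonus): 21.3% × £9,000.00 = £1,917.00
Total earnings tax: £365.37 + £1,917.00 = £2,282.37

£2,282.37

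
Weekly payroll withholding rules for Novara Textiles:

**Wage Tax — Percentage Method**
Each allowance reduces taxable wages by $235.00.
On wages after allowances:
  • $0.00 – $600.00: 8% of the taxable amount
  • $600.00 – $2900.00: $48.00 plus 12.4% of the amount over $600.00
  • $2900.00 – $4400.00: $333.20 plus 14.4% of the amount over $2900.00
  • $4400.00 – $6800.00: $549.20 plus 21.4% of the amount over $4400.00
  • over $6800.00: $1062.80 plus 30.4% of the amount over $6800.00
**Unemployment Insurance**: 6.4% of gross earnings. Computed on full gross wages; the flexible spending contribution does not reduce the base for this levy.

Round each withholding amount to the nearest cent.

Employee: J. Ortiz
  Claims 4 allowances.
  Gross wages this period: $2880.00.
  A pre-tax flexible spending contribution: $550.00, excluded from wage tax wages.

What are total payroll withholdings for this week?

Wage Tax: taxable = $2880.00 − $550.00 − 4×$235.00 = $1390.00
  $48.00 + 12.4% × ($1390.00 − $600.00) = $48.00 + 12.4% × $790.00 = $145.96
Unemployment Insurance: 6.4% × $2880.00 = $184.32
Total: $145.96 + $184.32 = $330.28

$330.28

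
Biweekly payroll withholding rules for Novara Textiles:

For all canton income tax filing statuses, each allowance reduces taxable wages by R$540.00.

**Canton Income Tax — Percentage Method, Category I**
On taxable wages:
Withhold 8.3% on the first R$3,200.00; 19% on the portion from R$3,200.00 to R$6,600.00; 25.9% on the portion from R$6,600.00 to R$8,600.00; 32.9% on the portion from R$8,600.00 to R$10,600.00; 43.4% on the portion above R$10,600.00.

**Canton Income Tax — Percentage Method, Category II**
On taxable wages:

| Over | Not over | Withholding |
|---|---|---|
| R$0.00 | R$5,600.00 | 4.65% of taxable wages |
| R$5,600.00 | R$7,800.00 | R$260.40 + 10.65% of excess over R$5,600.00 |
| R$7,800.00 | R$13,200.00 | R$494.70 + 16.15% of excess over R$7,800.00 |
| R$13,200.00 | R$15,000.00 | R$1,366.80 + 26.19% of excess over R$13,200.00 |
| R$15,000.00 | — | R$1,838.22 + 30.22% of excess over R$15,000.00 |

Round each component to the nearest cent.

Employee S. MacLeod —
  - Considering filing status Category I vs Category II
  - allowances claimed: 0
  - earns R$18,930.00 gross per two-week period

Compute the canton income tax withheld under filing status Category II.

R$3,025.87

Canton Income Tax (Category II): taxable = R$18,930.00
  R$1,838.22 + 30.22% × (R$18,930.00 − R$15,000.00) = R$1,838.22 + 30.22% × R$3,930.00 = R$3,025.87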